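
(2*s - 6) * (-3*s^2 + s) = -6*s^3 + 20*s^2 - 6*s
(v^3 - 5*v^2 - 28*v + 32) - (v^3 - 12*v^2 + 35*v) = 7*v^2 - 63*v + 32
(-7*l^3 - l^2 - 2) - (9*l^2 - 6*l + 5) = -7*l^3 - 10*l^2 + 6*l - 7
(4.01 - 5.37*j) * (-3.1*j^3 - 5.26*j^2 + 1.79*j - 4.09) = 16.647*j^4 + 15.8152*j^3 - 30.7049*j^2 + 29.1412*j - 16.4009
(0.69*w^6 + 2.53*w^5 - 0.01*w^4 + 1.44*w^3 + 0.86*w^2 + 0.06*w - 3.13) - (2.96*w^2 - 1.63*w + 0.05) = 0.69*w^6 + 2.53*w^5 - 0.01*w^4 + 1.44*w^3 - 2.1*w^2 + 1.69*w - 3.18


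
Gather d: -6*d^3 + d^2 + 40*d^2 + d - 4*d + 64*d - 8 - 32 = -6*d^3 + 41*d^2 + 61*d - 40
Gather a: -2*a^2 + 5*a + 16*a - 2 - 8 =-2*a^2 + 21*a - 10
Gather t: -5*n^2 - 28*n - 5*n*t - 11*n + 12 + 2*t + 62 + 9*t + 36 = -5*n^2 - 39*n + t*(11 - 5*n) + 110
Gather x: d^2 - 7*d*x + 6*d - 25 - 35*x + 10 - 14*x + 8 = d^2 + 6*d + x*(-7*d - 49) - 7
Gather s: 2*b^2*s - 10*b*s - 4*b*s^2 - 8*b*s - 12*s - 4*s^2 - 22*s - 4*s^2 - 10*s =s^2*(-4*b - 8) + s*(2*b^2 - 18*b - 44)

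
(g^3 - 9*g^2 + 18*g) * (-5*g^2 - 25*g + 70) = -5*g^5 + 20*g^4 + 205*g^3 - 1080*g^2 + 1260*g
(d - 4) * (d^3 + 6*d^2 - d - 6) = d^4 + 2*d^3 - 25*d^2 - 2*d + 24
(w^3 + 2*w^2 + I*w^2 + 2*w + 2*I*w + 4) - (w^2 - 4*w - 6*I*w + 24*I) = w^3 + w^2 + I*w^2 + 6*w + 8*I*w + 4 - 24*I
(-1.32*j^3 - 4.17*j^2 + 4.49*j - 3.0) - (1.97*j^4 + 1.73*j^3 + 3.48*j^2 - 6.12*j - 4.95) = -1.97*j^4 - 3.05*j^3 - 7.65*j^2 + 10.61*j + 1.95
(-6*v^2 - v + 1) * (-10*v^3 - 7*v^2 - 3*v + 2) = 60*v^5 + 52*v^4 + 15*v^3 - 16*v^2 - 5*v + 2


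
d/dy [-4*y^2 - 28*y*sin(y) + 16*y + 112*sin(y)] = -28*y*cos(y) - 8*y - 28*sin(y) + 112*cos(y) + 16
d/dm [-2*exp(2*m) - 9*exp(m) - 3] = (-4*exp(m) - 9)*exp(m)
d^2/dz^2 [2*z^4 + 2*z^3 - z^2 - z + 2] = 24*z^2 + 12*z - 2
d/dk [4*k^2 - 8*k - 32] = 8*k - 8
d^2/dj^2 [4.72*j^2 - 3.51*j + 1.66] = 9.44000000000000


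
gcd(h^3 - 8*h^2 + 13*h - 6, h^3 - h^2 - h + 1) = h^2 - 2*h + 1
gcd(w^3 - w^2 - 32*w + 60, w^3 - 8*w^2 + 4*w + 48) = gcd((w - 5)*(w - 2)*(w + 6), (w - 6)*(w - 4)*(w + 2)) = 1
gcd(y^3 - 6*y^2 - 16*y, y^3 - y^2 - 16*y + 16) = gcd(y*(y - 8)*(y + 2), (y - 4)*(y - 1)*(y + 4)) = 1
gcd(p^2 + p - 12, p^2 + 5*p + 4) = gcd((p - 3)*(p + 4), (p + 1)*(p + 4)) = p + 4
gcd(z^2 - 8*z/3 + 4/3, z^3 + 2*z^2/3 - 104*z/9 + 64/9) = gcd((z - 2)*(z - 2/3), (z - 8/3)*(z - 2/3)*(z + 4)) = z - 2/3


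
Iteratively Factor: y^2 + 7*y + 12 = (y + 4)*(y + 3)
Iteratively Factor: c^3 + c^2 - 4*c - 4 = (c - 2)*(c^2 + 3*c + 2) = (c - 2)*(c + 2)*(c + 1)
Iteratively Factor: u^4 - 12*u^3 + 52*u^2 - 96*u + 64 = (u - 4)*(u^3 - 8*u^2 + 20*u - 16) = (u - 4)*(u - 2)*(u^2 - 6*u + 8) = (u - 4)*(u - 2)^2*(u - 4)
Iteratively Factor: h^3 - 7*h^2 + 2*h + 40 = (h - 4)*(h^2 - 3*h - 10) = (h - 4)*(h + 2)*(h - 5)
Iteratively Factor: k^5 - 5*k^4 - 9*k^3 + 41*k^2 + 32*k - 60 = (k - 5)*(k^4 - 9*k^2 - 4*k + 12) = (k - 5)*(k + 2)*(k^3 - 2*k^2 - 5*k + 6) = (k - 5)*(k - 3)*(k + 2)*(k^2 + k - 2) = (k - 5)*(k - 3)*(k - 1)*(k + 2)*(k + 2)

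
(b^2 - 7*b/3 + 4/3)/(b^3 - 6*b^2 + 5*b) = (b - 4/3)/(b*(b - 5))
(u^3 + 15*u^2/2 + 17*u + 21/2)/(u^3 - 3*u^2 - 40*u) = (2*u^3 + 15*u^2 + 34*u + 21)/(2*u*(u^2 - 3*u - 40))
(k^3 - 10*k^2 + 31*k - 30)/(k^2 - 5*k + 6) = k - 5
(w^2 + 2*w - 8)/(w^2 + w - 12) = (w - 2)/(w - 3)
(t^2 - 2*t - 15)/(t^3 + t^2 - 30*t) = (t + 3)/(t*(t + 6))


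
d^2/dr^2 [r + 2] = 0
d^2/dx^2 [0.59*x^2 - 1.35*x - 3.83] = 1.18000000000000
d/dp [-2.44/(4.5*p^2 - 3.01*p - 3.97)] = (21.96*p - 7.3444)/(-4.5*p^2 + 3.01*p + 3.97)^2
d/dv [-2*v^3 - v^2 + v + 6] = -6*v^2 - 2*v + 1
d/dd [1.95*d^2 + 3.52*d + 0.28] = 3.9*d + 3.52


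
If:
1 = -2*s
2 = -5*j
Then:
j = -2/5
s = -1/2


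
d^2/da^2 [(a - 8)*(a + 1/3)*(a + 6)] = 6*a - 10/3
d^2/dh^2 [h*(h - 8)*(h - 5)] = 6*h - 26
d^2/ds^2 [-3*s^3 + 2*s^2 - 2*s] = 4 - 18*s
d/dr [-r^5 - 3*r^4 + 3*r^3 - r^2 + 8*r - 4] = -5*r^4 - 12*r^3 + 9*r^2 - 2*r + 8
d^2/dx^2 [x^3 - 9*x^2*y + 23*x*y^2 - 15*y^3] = 6*x - 18*y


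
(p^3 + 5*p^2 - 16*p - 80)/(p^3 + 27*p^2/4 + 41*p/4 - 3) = 4*(p^2 + p - 20)/(4*p^2 + 11*p - 3)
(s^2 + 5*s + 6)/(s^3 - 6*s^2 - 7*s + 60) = (s + 2)/(s^2 - 9*s + 20)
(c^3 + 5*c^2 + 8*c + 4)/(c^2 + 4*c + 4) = c + 1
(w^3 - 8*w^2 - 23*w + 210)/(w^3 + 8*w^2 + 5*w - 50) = (w^2 - 13*w + 42)/(w^2 + 3*w - 10)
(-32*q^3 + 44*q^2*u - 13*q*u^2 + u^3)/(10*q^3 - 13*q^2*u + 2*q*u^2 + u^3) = (-32*q^2 + 12*q*u - u^2)/(10*q^2 - 3*q*u - u^2)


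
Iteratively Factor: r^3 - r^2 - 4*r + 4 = (r + 2)*(r^2 - 3*r + 2) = (r - 1)*(r + 2)*(r - 2)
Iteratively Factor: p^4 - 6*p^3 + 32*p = (p + 2)*(p^3 - 8*p^2 + 16*p) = (p - 4)*(p + 2)*(p^2 - 4*p) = p*(p - 4)*(p + 2)*(p - 4)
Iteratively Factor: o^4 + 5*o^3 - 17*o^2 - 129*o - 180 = (o + 3)*(o^3 + 2*o^2 - 23*o - 60) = (o + 3)^2*(o^2 - o - 20) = (o + 3)^2*(o + 4)*(o - 5)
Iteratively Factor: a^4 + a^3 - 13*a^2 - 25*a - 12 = (a + 1)*(a^3 - 13*a - 12) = (a - 4)*(a + 1)*(a^2 + 4*a + 3) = (a - 4)*(a + 1)^2*(a + 3)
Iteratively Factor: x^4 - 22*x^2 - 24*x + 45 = (x + 3)*(x^3 - 3*x^2 - 13*x + 15) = (x + 3)^2*(x^2 - 6*x + 5) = (x - 5)*(x + 3)^2*(x - 1)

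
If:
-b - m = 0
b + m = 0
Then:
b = -m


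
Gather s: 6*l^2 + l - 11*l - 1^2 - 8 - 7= 6*l^2 - 10*l - 16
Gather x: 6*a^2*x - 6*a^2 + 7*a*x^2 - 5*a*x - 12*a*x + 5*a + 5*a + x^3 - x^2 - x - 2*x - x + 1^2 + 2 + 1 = -6*a^2 + 10*a + x^3 + x^2*(7*a - 1) + x*(6*a^2 - 17*a - 4) + 4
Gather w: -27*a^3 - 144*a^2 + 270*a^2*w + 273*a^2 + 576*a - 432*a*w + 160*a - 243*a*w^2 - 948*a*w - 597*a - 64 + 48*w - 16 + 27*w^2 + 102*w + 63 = -27*a^3 + 129*a^2 + 139*a + w^2*(27 - 243*a) + w*(270*a^2 - 1380*a + 150) - 17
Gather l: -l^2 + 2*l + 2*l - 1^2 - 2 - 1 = -l^2 + 4*l - 4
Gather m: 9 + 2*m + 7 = 2*m + 16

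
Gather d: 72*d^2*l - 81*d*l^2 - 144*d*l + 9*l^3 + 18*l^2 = 72*d^2*l + d*(-81*l^2 - 144*l) + 9*l^3 + 18*l^2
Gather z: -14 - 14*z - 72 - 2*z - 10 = -16*z - 96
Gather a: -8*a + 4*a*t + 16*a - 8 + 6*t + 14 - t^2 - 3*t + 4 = a*(4*t + 8) - t^2 + 3*t + 10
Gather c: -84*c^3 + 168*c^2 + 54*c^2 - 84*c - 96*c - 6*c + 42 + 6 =-84*c^3 + 222*c^2 - 186*c + 48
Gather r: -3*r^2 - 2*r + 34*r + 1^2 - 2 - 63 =-3*r^2 + 32*r - 64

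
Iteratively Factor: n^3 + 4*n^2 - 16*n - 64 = (n - 4)*(n^2 + 8*n + 16) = (n - 4)*(n + 4)*(n + 4)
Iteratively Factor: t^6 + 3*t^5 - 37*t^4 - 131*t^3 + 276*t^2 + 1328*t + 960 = (t - 4)*(t^5 + 7*t^4 - 9*t^3 - 167*t^2 - 392*t - 240) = (t - 5)*(t - 4)*(t^4 + 12*t^3 + 51*t^2 + 88*t + 48) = (t - 5)*(t - 4)*(t + 3)*(t^3 + 9*t^2 + 24*t + 16) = (t - 5)*(t - 4)*(t + 3)*(t + 4)*(t^2 + 5*t + 4) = (t - 5)*(t - 4)*(t + 3)*(t + 4)^2*(t + 1)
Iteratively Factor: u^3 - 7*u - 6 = (u + 2)*(u^2 - 2*u - 3) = (u - 3)*(u + 2)*(u + 1)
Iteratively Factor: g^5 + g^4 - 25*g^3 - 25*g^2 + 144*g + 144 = (g - 4)*(g^4 + 5*g^3 - 5*g^2 - 45*g - 36) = (g - 4)*(g + 4)*(g^3 + g^2 - 9*g - 9) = (g - 4)*(g + 1)*(g + 4)*(g^2 - 9) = (g - 4)*(g - 3)*(g + 1)*(g + 4)*(g + 3)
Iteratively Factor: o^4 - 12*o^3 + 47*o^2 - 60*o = (o - 5)*(o^3 - 7*o^2 + 12*o) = (o - 5)*(o - 3)*(o^2 - 4*o) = o*(o - 5)*(o - 3)*(o - 4)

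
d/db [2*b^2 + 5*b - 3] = 4*b + 5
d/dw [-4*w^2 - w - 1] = -8*w - 1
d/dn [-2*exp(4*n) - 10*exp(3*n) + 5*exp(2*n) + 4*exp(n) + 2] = (-8*exp(3*n) - 30*exp(2*n) + 10*exp(n) + 4)*exp(n)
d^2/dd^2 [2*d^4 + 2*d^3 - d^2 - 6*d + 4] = 24*d^2 + 12*d - 2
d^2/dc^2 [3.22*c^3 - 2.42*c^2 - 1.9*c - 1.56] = 19.32*c - 4.84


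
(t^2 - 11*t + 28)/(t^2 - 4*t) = (t - 7)/t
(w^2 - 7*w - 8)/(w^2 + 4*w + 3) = (w - 8)/(w + 3)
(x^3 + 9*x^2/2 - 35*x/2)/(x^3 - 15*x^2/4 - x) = 2*(-2*x^2 - 9*x + 35)/(-4*x^2 + 15*x + 4)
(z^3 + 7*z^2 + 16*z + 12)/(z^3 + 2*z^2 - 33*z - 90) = (z^2 + 4*z + 4)/(z^2 - z - 30)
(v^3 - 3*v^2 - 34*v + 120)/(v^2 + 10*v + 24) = (v^2 - 9*v + 20)/(v + 4)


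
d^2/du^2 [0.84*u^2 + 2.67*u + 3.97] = 1.68000000000000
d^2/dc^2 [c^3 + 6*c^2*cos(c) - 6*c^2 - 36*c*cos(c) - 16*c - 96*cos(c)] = -6*c^2*cos(c) - 24*c*sin(c) + 36*c*cos(c) + 6*c + 72*sin(c) + 108*cos(c) - 12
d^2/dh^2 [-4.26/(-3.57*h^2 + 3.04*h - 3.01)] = (-108.586548*h^2 + 92.465856*h + 4.26*(7.14*h - 3.04)*(14.28*h - 6.08) - 91.553364)/(3.57*h^2 - 3.04*h + 3.01)^3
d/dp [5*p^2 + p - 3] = 10*p + 1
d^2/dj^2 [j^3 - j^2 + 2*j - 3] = 6*j - 2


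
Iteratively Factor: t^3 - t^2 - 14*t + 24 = (t + 4)*(t^2 - 5*t + 6) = (t - 3)*(t + 4)*(t - 2)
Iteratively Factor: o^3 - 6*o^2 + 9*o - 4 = (o - 1)*(o^2 - 5*o + 4) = (o - 4)*(o - 1)*(o - 1)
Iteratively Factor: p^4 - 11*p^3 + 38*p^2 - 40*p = (p - 5)*(p^3 - 6*p^2 + 8*p) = (p - 5)*(p - 2)*(p^2 - 4*p) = p*(p - 5)*(p - 2)*(p - 4)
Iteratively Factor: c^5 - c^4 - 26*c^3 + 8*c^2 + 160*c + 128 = (c + 1)*(c^4 - 2*c^3 - 24*c^2 + 32*c + 128) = (c - 4)*(c + 1)*(c^3 + 2*c^2 - 16*c - 32) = (c - 4)*(c + 1)*(c + 2)*(c^2 - 16) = (c - 4)^2*(c + 1)*(c + 2)*(c + 4)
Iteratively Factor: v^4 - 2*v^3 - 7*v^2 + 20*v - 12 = (v - 2)*(v^3 - 7*v + 6) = (v - 2)^2*(v^2 + 2*v - 3) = (v - 2)^2*(v - 1)*(v + 3)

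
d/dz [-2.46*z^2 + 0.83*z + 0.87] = 0.83 - 4.92*z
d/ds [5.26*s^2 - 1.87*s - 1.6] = 10.52*s - 1.87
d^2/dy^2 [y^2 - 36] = 2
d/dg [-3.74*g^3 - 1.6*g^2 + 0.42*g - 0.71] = -11.22*g^2 - 3.2*g + 0.42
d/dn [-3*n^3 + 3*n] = 3 - 9*n^2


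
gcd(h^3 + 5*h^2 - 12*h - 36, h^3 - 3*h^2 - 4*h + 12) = h^2 - h - 6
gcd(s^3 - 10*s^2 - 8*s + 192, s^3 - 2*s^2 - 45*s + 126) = s - 6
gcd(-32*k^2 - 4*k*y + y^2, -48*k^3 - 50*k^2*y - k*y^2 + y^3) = -8*k + y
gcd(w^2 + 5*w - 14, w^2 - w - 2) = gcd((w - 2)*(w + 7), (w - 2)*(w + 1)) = w - 2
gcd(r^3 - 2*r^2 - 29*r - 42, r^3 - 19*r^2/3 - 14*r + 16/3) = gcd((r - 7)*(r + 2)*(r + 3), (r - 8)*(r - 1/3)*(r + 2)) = r + 2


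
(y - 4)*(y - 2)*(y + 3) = y^3 - 3*y^2 - 10*y + 24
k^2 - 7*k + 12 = (k - 4)*(k - 3)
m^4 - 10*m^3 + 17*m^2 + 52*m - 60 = (m - 6)*(m - 5)*(m - 1)*(m + 2)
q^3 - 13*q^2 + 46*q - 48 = (q - 8)*(q - 3)*(q - 2)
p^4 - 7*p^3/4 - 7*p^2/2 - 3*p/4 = p*(p - 3)*(p + 1/4)*(p + 1)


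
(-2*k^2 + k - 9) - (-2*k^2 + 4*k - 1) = -3*k - 8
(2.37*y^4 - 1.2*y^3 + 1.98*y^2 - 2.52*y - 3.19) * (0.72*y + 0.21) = 1.7064*y^5 - 0.3663*y^4 + 1.1736*y^3 - 1.3986*y^2 - 2.826*y - 0.6699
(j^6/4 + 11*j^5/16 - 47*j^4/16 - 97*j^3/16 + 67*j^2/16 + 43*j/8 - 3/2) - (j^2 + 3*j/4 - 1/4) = j^6/4 + 11*j^5/16 - 47*j^4/16 - 97*j^3/16 + 51*j^2/16 + 37*j/8 - 5/4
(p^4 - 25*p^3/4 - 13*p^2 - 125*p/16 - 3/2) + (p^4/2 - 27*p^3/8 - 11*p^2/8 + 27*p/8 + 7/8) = 3*p^4/2 - 77*p^3/8 - 115*p^2/8 - 71*p/16 - 5/8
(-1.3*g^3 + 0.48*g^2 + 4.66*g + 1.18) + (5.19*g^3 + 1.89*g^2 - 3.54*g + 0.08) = 3.89*g^3 + 2.37*g^2 + 1.12*g + 1.26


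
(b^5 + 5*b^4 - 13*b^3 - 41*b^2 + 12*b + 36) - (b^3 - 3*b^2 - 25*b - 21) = b^5 + 5*b^4 - 14*b^3 - 38*b^2 + 37*b + 57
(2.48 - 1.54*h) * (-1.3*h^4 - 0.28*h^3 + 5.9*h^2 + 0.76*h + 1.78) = 2.002*h^5 - 2.7928*h^4 - 9.7804*h^3 + 13.4616*h^2 - 0.8564*h + 4.4144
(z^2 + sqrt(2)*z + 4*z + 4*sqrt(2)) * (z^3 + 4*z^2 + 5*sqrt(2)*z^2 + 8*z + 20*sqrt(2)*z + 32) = z^5 + 8*z^4 + 6*sqrt(2)*z^4 + 34*z^3 + 48*sqrt(2)*z^3 + 144*z^2 + 104*sqrt(2)*z^2 + 64*sqrt(2)*z + 288*z + 128*sqrt(2)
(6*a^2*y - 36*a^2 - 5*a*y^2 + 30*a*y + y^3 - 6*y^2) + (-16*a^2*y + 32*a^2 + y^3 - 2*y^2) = -10*a^2*y - 4*a^2 - 5*a*y^2 + 30*a*y + 2*y^3 - 8*y^2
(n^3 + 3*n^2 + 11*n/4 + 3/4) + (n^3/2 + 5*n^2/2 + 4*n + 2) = 3*n^3/2 + 11*n^2/2 + 27*n/4 + 11/4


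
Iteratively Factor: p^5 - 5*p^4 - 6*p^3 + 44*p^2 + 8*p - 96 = (p - 4)*(p^4 - p^3 - 10*p^2 + 4*p + 24) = (p - 4)*(p - 2)*(p^3 + p^2 - 8*p - 12) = (p - 4)*(p - 2)*(p + 2)*(p^2 - p - 6) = (p - 4)*(p - 3)*(p - 2)*(p + 2)*(p + 2)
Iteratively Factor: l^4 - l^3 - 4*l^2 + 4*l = (l + 2)*(l^3 - 3*l^2 + 2*l) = (l - 2)*(l + 2)*(l^2 - l) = (l - 2)*(l - 1)*(l + 2)*(l)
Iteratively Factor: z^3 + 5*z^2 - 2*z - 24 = (z - 2)*(z^2 + 7*z + 12) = (z - 2)*(z + 4)*(z + 3)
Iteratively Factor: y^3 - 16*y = (y)*(y^2 - 16) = y*(y - 4)*(y + 4)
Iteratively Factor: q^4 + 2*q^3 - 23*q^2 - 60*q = (q)*(q^3 + 2*q^2 - 23*q - 60) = q*(q + 4)*(q^2 - 2*q - 15) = q*(q + 3)*(q + 4)*(q - 5)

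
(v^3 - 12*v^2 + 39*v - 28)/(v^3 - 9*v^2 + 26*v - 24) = (v^2 - 8*v + 7)/(v^2 - 5*v + 6)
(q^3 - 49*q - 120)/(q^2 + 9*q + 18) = (q^2 - 3*q - 40)/(q + 6)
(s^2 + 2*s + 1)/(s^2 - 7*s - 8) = (s + 1)/(s - 8)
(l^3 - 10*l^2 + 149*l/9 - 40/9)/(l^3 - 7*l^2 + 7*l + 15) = (9*l^3 - 90*l^2 + 149*l - 40)/(9*(l^3 - 7*l^2 + 7*l + 15))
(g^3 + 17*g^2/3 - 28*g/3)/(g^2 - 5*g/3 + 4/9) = 3*g*(g + 7)/(3*g - 1)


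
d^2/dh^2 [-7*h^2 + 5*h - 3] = -14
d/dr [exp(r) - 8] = exp(r)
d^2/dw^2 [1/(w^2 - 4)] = 2*(3*w^2 + 4)/(w^2 - 4)^3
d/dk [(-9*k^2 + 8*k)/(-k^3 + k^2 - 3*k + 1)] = (-k*(9*k - 8)*(3*k^2 - 2*k + 3) + 2*(9*k - 4)*(k^3 - k^2 + 3*k - 1))/(k^3 - k^2 + 3*k - 1)^2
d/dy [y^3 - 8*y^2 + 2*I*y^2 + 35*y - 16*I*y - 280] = 3*y^2 + 4*y*(-4 + I) + 35 - 16*I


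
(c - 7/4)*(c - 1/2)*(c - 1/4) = c^3 - 5*c^2/2 + 23*c/16 - 7/32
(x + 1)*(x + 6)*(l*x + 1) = l*x^3 + 7*l*x^2 + 6*l*x + x^2 + 7*x + 6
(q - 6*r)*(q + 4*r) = q^2 - 2*q*r - 24*r^2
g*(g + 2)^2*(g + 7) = g^4 + 11*g^3 + 32*g^2 + 28*g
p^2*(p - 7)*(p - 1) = p^4 - 8*p^3 + 7*p^2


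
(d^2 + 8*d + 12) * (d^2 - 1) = d^4 + 8*d^3 + 11*d^2 - 8*d - 12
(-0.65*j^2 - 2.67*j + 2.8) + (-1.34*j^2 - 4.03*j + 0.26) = -1.99*j^2 - 6.7*j + 3.06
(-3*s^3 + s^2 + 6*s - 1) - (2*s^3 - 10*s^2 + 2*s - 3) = -5*s^3 + 11*s^2 + 4*s + 2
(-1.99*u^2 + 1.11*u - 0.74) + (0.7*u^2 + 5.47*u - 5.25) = -1.29*u^2 + 6.58*u - 5.99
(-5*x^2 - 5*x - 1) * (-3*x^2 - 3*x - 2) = 15*x^4 + 30*x^3 + 28*x^2 + 13*x + 2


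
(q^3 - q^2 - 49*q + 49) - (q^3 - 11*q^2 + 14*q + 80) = 10*q^2 - 63*q - 31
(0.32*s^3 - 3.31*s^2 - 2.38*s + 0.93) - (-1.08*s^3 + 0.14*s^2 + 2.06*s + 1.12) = 1.4*s^3 - 3.45*s^2 - 4.44*s - 0.19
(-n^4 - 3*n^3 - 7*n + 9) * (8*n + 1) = -8*n^5 - 25*n^4 - 3*n^3 - 56*n^2 + 65*n + 9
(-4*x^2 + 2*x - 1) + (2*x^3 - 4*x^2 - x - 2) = 2*x^3 - 8*x^2 + x - 3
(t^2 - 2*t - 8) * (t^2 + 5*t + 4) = t^4 + 3*t^3 - 14*t^2 - 48*t - 32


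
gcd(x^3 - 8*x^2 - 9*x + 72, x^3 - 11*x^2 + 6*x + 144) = x^2 - 5*x - 24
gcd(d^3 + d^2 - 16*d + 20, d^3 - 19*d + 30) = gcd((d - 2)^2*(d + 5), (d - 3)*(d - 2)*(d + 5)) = d^2 + 3*d - 10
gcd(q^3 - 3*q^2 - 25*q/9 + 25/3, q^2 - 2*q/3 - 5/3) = q - 5/3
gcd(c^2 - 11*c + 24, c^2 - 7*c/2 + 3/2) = c - 3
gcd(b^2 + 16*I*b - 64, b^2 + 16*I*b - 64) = b^2 + 16*I*b - 64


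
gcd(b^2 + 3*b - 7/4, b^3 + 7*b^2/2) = b + 7/2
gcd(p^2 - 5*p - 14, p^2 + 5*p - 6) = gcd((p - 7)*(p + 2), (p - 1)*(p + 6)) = 1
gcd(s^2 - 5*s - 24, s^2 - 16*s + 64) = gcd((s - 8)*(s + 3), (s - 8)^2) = s - 8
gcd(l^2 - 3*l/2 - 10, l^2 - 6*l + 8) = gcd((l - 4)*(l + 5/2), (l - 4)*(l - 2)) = l - 4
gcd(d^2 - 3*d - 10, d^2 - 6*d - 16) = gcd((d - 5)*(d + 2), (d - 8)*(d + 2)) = d + 2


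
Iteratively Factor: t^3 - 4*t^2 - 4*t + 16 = (t + 2)*(t^2 - 6*t + 8) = (t - 4)*(t + 2)*(t - 2)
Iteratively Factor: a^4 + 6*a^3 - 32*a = (a + 4)*(a^3 + 2*a^2 - 8*a) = (a - 2)*(a + 4)*(a^2 + 4*a) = a*(a - 2)*(a + 4)*(a + 4)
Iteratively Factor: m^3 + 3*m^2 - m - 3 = (m + 3)*(m^2 - 1) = (m - 1)*(m + 3)*(m + 1)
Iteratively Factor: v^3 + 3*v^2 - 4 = (v + 2)*(v^2 + v - 2) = (v + 2)^2*(v - 1)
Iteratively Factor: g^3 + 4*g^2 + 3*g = (g + 1)*(g^2 + 3*g) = (g + 1)*(g + 3)*(g)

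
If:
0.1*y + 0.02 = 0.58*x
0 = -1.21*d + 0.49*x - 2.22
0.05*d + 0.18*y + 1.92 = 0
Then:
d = -2.52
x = -1.68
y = -9.97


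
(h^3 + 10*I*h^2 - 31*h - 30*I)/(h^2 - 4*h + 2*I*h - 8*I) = (h^2 + 8*I*h - 15)/(h - 4)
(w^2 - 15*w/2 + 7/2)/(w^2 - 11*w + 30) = (2*w^2 - 15*w + 7)/(2*(w^2 - 11*w + 30))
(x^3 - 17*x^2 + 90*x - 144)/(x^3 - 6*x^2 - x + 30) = (x^2 - 14*x + 48)/(x^2 - 3*x - 10)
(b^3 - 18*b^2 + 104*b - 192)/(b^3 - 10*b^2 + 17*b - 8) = (b^2 - 10*b + 24)/(b^2 - 2*b + 1)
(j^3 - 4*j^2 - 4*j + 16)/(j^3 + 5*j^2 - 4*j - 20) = (j - 4)/(j + 5)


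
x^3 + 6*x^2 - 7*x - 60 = (x - 3)*(x + 4)*(x + 5)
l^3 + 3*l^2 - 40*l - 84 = (l - 6)*(l + 2)*(l + 7)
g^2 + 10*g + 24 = (g + 4)*(g + 6)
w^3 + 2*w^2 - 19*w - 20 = (w - 4)*(w + 1)*(w + 5)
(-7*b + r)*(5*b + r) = -35*b^2 - 2*b*r + r^2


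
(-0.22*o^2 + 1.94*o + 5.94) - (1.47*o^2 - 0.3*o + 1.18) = -1.69*o^2 + 2.24*o + 4.76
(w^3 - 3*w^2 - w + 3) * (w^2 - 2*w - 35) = w^5 - 5*w^4 - 30*w^3 + 110*w^2 + 29*w - 105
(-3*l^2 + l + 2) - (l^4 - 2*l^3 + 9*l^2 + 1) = -l^4 + 2*l^3 - 12*l^2 + l + 1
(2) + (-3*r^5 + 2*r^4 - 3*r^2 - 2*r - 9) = -3*r^5 + 2*r^4 - 3*r^2 - 2*r - 7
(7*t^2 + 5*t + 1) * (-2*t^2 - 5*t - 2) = -14*t^4 - 45*t^3 - 41*t^2 - 15*t - 2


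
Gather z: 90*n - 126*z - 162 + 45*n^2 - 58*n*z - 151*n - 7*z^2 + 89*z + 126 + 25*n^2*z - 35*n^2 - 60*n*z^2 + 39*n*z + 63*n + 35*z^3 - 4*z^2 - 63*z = 10*n^2 + 2*n + 35*z^3 + z^2*(-60*n - 11) + z*(25*n^2 - 19*n - 100) - 36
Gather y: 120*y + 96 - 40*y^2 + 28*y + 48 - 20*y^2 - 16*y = -60*y^2 + 132*y + 144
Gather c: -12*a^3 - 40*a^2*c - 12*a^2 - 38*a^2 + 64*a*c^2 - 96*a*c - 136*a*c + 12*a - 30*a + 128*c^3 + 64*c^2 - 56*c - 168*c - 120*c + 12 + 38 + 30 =-12*a^3 - 50*a^2 - 18*a + 128*c^3 + c^2*(64*a + 64) + c*(-40*a^2 - 232*a - 344) + 80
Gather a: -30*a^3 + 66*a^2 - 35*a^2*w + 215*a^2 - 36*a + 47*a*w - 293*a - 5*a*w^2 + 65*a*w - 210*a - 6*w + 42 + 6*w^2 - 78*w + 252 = -30*a^3 + a^2*(281 - 35*w) + a*(-5*w^2 + 112*w - 539) + 6*w^2 - 84*w + 294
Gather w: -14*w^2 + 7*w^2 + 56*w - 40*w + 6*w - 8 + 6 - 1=-7*w^2 + 22*w - 3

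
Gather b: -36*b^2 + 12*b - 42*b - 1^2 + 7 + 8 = -36*b^2 - 30*b + 14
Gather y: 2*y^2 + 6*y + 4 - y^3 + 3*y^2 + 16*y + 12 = -y^3 + 5*y^2 + 22*y + 16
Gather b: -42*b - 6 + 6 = -42*b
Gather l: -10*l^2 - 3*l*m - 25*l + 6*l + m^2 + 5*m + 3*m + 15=-10*l^2 + l*(-3*m - 19) + m^2 + 8*m + 15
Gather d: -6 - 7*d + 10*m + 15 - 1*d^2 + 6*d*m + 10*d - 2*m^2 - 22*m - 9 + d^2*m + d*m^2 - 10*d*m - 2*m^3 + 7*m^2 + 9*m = d^2*(m - 1) + d*(m^2 - 4*m + 3) - 2*m^3 + 5*m^2 - 3*m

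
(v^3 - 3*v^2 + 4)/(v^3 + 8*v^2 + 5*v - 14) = (v^3 - 3*v^2 + 4)/(v^3 + 8*v^2 + 5*v - 14)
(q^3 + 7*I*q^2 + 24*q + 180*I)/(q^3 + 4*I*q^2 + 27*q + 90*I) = (q + 6*I)/(q + 3*I)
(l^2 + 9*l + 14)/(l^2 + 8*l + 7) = (l + 2)/(l + 1)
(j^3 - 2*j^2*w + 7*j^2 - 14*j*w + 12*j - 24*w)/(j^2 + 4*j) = j - 2*w + 3 - 6*w/j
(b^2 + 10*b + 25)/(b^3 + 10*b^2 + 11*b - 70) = (b + 5)/(b^2 + 5*b - 14)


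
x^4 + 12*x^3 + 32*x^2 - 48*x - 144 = (x - 2)*(x + 2)*(x + 6)^2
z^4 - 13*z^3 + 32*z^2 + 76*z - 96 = (z - 8)*(z - 6)*(z - 1)*(z + 2)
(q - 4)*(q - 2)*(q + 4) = q^3 - 2*q^2 - 16*q + 32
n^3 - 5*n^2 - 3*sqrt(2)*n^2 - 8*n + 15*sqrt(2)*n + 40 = (n - 5)*(n - 4*sqrt(2))*(n + sqrt(2))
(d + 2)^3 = d^3 + 6*d^2 + 12*d + 8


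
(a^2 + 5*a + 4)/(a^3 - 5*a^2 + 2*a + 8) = (a + 4)/(a^2 - 6*a + 8)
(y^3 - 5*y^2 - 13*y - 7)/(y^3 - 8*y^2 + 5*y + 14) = (y + 1)/(y - 2)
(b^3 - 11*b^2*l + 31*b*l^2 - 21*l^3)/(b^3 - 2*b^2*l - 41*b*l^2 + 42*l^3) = (b - 3*l)/(b + 6*l)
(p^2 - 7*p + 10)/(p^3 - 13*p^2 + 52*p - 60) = 1/(p - 6)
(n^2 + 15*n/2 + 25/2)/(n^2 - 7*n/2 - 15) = (n + 5)/(n - 6)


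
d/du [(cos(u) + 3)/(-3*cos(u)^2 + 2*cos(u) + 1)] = (-3*cos(u)^2 - 18*cos(u) + 5)*sin(u)/((cos(u) - 1)^2*(3*cos(u) + 1)^2)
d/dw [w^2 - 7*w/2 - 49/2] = 2*w - 7/2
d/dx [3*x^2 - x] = 6*x - 1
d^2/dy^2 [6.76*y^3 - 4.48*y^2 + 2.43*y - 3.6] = 40.56*y - 8.96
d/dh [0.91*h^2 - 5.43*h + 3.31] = 1.82*h - 5.43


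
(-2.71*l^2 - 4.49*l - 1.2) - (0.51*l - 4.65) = -2.71*l^2 - 5.0*l + 3.45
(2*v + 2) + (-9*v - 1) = 1 - 7*v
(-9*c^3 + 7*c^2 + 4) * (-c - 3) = 9*c^4 + 20*c^3 - 21*c^2 - 4*c - 12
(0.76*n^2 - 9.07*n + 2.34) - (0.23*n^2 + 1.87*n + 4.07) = 0.53*n^2 - 10.94*n - 1.73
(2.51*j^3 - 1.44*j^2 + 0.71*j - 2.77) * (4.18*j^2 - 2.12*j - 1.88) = 10.4918*j^5 - 11.3404*j^4 + 1.3018*j^3 - 10.3766*j^2 + 4.5376*j + 5.2076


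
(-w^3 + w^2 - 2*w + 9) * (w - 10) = -w^4 + 11*w^3 - 12*w^2 + 29*w - 90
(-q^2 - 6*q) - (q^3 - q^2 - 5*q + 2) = -q^3 - q - 2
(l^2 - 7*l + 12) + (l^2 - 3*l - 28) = 2*l^2 - 10*l - 16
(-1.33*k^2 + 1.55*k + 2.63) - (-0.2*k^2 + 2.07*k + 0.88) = -1.13*k^2 - 0.52*k + 1.75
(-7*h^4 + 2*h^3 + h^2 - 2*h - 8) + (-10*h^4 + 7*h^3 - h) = -17*h^4 + 9*h^3 + h^2 - 3*h - 8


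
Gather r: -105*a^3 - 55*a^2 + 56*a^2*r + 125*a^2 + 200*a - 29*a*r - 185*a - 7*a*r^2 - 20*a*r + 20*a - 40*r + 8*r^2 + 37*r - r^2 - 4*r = -105*a^3 + 70*a^2 + 35*a + r^2*(7 - 7*a) + r*(56*a^2 - 49*a - 7)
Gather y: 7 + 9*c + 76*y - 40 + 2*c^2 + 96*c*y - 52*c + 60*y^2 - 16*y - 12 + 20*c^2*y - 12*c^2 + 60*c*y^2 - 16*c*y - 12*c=-10*c^2 - 55*c + y^2*(60*c + 60) + y*(20*c^2 + 80*c + 60) - 45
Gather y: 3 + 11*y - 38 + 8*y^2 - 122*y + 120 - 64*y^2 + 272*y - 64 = -56*y^2 + 161*y + 21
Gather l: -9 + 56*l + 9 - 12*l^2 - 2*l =-12*l^2 + 54*l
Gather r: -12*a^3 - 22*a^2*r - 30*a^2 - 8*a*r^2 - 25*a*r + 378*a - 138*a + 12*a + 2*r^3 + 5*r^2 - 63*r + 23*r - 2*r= -12*a^3 - 30*a^2 + 252*a + 2*r^3 + r^2*(5 - 8*a) + r*(-22*a^2 - 25*a - 42)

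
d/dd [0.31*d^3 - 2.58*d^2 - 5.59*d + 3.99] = 0.93*d^2 - 5.16*d - 5.59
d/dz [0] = 0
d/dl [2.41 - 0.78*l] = -0.780000000000000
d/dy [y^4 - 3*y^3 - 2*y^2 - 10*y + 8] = 4*y^3 - 9*y^2 - 4*y - 10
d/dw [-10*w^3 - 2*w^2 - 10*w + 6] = -30*w^2 - 4*w - 10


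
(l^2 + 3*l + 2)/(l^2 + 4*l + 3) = (l + 2)/(l + 3)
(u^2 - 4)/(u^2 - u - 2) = (u + 2)/(u + 1)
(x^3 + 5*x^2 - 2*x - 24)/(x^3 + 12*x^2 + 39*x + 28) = (x^2 + x - 6)/(x^2 + 8*x + 7)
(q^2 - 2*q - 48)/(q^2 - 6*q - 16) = (q + 6)/(q + 2)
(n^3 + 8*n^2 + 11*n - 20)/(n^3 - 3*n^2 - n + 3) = (n^2 + 9*n + 20)/(n^2 - 2*n - 3)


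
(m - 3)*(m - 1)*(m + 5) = m^3 + m^2 - 17*m + 15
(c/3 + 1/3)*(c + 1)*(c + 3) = c^3/3 + 5*c^2/3 + 7*c/3 + 1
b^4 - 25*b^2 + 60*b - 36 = (b - 3)*(b - 2)*(b - 1)*(b + 6)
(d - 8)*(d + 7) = d^2 - d - 56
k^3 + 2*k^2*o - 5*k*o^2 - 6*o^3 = (k - 2*o)*(k + o)*(k + 3*o)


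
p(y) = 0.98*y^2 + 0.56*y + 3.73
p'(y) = 1.96*y + 0.56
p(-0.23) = 3.65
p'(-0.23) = 0.11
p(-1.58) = 5.29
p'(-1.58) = -2.54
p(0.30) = 3.99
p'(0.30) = 1.15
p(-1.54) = 5.19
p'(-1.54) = -2.46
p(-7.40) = 53.25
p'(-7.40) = -13.94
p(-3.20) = 11.97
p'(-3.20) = -5.71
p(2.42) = 10.82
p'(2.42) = 5.30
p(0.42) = 4.14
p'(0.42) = 1.38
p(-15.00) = 215.83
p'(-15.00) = -28.84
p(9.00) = 88.15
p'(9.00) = 18.20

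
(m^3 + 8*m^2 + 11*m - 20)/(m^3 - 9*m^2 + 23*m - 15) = (m^2 + 9*m + 20)/(m^2 - 8*m + 15)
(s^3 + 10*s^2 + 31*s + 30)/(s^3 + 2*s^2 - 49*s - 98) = (s^2 + 8*s + 15)/(s^2 - 49)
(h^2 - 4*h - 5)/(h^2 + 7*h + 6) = (h - 5)/(h + 6)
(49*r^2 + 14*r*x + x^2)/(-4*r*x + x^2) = (49*r^2 + 14*r*x + x^2)/(x*(-4*r + x))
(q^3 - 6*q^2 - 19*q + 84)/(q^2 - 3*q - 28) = q - 3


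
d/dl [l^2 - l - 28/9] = 2*l - 1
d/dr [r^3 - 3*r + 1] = 3*r^2 - 3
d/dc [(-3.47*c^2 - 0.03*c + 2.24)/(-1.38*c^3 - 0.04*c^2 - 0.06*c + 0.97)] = (-4.7886*c^4 - 0.0828*c^3 + 9.4806*c^2 - 6.5526*c + 0.1053)/(1.9044*c^6 + 0.1104*c^5 + 0.1672*c^4 - 2.6724*c^3 - 0.074*c^2 - 0.1164*c + 0.9409)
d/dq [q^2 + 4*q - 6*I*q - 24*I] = 2*q + 4 - 6*I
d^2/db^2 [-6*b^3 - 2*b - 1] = -36*b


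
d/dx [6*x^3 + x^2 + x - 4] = 18*x^2 + 2*x + 1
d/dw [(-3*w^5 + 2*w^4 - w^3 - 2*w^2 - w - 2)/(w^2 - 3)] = (-9*w^6 + 4*w^5 + 44*w^4 - 24*w^3 + 10*w^2 + 16*w + 3)/(w^4 - 6*w^2 + 9)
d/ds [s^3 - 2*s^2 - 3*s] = 3*s^2 - 4*s - 3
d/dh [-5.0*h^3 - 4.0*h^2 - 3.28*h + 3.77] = -15.0*h^2 - 8.0*h - 3.28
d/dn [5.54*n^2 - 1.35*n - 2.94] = 11.08*n - 1.35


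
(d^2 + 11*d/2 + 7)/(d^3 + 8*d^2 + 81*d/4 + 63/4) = 2*(d + 2)/(2*d^2 + 9*d + 9)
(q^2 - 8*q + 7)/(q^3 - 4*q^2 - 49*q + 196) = (q - 1)/(q^2 + 3*q - 28)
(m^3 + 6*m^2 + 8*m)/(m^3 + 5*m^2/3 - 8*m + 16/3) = 3*m*(m + 2)/(3*m^2 - 7*m + 4)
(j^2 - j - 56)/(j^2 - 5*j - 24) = (j + 7)/(j + 3)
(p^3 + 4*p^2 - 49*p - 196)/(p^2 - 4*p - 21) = (p^2 + 11*p + 28)/(p + 3)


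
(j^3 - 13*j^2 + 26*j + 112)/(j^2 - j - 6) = (j^2 - 15*j + 56)/(j - 3)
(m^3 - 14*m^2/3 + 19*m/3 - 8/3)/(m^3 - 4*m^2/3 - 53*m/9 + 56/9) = 3*(m - 1)/(3*m + 7)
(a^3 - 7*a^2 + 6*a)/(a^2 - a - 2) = a*(-a^2 + 7*a - 6)/(-a^2 + a + 2)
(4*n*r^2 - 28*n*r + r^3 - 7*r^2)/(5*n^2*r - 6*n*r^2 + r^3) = (4*n*r - 28*n + r^2 - 7*r)/(5*n^2 - 6*n*r + r^2)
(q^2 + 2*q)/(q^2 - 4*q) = (q + 2)/(q - 4)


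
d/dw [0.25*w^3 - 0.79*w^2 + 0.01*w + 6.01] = 0.75*w^2 - 1.58*w + 0.01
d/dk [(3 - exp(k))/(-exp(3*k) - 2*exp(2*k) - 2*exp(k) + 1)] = (-2*exp(3*k) + 7*exp(2*k) + 12*exp(k) + 5)*exp(k)/(exp(6*k) + 4*exp(5*k) + 8*exp(4*k) + 6*exp(3*k) - 4*exp(k) + 1)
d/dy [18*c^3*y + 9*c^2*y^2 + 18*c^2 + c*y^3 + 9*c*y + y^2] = 18*c^3 + 18*c^2*y + 3*c*y^2 + 9*c + 2*y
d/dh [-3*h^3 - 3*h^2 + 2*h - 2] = -9*h^2 - 6*h + 2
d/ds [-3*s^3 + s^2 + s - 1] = -9*s^2 + 2*s + 1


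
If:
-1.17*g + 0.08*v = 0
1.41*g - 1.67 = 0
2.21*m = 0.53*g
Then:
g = 1.18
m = 0.28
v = 17.32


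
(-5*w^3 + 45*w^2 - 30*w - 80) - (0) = -5*w^3 + 45*w^2 - 30*w - 80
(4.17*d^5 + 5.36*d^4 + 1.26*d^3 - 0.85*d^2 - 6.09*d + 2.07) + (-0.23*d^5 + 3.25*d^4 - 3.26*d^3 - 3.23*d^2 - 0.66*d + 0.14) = 3.94*d^5 + 8.61*d^4 - 2.0*d^3 - 4.08*d^2 - 6.75*d + 2.21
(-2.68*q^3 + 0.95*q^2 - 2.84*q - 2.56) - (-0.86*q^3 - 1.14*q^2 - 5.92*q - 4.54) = -1.82*q^3 + 2.09*q^2 + 3.08*q + 1.98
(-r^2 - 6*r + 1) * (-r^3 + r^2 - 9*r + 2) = r^5 + 5*r^4 + 2*r^3 + 53*r^2 - 21*r + 2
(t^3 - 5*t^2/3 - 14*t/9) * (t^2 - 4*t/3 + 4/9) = t^5 - 3*t^4 + 10*t^3/9 + 4*t^2/3 - 56*t/81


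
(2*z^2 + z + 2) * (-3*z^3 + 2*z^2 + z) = -6*z^5 + z^4 - 2*z^3 + 5*z^2 + 2*z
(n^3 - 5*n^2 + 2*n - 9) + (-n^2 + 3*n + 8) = n^3 - 6*n^2 + 5*n - 1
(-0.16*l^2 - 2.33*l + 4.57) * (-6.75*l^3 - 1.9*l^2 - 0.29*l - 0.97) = 1.08*l^5 + 16.0315*l^4 - 26.3741*l^3 - 7.8521*l^2 + 0.9348*l - 4.4329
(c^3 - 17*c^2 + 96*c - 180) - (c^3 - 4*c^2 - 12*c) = -13*c^2 + 108*c - 180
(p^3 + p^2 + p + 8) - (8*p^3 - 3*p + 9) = -7*p^3 + p^2 + 4*p - 1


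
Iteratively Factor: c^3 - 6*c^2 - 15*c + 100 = (c - 5)*(c^2 - c - 20) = (c - 5)*(c + 4)*(c - 5)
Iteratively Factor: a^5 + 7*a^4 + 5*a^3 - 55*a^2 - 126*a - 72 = (a + 3)*(a^4 + 4*a^3 - 7*a^2 - 34*a - 24) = (a - 3)*(a + 3)*(a^3 + 7*a^2 + 14*a + 8) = (a - 3)*(a + 2)*(a + 3)*(a^2 + 5*a + 4) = (a - 3)*(a + 1)*(a + 2)*(a + 3)*(a + 4)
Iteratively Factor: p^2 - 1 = (p - 1)*(p + 1)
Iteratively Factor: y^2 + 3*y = (y)*(y + 3)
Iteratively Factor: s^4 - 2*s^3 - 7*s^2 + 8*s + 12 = (s - 2)*(s^3 - 7*s - 6) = (s - 2)*(s + 2)*(s^2 - 2*s - 3) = (s - 3)*(s - 2)*(s + 2)*(s + 1)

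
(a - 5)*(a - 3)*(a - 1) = a^3 - 9*a^2 + 23*a - 15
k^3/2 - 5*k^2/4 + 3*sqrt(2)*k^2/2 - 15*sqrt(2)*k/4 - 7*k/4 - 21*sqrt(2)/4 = (k/2 + 1/2)*(k - 7/2)*(k + 3*sqrt(2))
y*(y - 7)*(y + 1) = y^3 - 6*y^2 - 7*y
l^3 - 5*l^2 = l^2*(l - 5)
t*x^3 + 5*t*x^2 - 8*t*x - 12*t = (x - 2)*(x + 6)*(t*x + t)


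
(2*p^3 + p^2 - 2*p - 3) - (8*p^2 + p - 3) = 2*p^3 - 7*p^2 - 3*p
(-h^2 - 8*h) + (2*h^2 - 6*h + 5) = h^2 - 14*h + 5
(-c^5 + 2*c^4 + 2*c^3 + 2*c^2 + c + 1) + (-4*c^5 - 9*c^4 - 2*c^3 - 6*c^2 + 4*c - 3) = -5*c^5 - 7*c^4 - 4*c^2 + 5*c - 2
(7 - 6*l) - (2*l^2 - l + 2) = -2*l^2 - 5*l + 5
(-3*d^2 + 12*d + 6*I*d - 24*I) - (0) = -3*d^2 + 12*d + 6*I*d - 24*I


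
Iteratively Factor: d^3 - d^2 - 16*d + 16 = (d - 1)*(d^2 - 16) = (d - 1)*(d + 4)*(d - 4)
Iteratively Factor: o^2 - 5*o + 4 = (o - 1)*(o - 4)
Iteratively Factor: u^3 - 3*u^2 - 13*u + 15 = (u + 3)*(u^2 - 6*u + 5) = (u - 1)*(u + 3)*(u - 5)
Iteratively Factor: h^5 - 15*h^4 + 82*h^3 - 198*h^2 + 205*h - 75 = (h - 1)*(h^4 - 14*h^3 + 68*h^2 - 130*h + 75) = (h - 5)*(h - 1)*(h^3 - 9*h^2 + 23*h - 15) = (h - 5)*(h - 3)*(h - 1)*(h^2 - 6*h + 5) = (h - 5)*(h - 3)*(h - 1)^2*(h - 5)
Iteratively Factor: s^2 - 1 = (s - 1)*(s + 1)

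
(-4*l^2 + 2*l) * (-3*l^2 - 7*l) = 12*l^4 + 22*l^3 - 14*l^2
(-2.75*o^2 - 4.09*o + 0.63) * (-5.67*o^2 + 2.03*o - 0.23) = 15.5925*o^4 + 17.6078*o^3 - 11.2423*o^2 + 2.2196*o - 0.1449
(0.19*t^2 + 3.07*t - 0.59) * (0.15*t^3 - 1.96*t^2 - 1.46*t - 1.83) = 0.0285*t^5 + 0.0881*t^4 - 6.3831*t^3 - 3.6735*t^2 - 4.7567*t + 1.0797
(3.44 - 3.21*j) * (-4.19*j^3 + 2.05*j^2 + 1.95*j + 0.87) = 13.4499*j^4 - 20.9941*j^3 + 0.7925*j^2 + 3.9153*j + 2.9928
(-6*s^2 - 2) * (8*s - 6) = -48*s^3 + 36*s^2 - 16*s + 12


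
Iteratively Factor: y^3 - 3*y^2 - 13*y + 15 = (y - 1)*(y^2 - 2*y - 15) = (y - 5)*(y - 1)*(y + 3)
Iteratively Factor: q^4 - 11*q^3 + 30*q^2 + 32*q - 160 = (q - 4)*(q^3 - 7*q^2 + 2*q + 40) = (q - 4)*(q + 2)*(q^2 - 9*q + 20) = (q - 4)^2*(q + 2)*(q - 5)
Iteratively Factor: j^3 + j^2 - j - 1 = (j + 1)*(j^2 - 1) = (j + 1)^2*(j - 1)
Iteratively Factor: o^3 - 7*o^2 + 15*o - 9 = (o - 3)*(o^2 - 4*o + 3) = (o - 3)*(o - 1)*(o - 3)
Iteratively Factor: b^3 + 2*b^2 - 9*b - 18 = (b - 3)*(b^2 + 5*b + 6) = (b - 3)*(b + 3)*(b + 2)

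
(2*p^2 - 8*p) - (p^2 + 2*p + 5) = p^2 - 10*p - 5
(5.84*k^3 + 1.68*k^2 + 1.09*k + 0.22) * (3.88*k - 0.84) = 22.6592*k^4 + 1.6128*k^3 + 2.818*k^2 - 0.0620000000000001*k - 0.1848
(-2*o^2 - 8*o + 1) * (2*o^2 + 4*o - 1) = -4*o^4 - 24*o^3 - 28*o^2 + 12*o - 1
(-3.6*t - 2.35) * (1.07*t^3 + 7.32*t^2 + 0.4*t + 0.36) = -3.852*t^4 - 28.8665*t^3 - 18.642*t^2 - 2.236*t - 0.846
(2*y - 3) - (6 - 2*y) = 4*y - 9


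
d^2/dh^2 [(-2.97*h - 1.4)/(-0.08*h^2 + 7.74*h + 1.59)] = ((45.7516 - 1.4256*h)*(-0.08*h^2 + 7.74*h + 1.59) - (0.16*h - 7.74)*(0.32*h - 15.48)*(2.97*h + 1.4))/(-0.08*h^2 + 7.74*h + 1.59)^3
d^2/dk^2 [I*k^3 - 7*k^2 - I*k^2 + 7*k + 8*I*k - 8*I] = 6*I*k - 14 - 2*I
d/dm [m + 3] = 1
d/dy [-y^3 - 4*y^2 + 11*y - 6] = -3*y^2 - 8*y + 11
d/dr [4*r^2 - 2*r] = 8*r - 2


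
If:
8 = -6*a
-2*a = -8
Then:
No Solution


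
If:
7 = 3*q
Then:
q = 7/3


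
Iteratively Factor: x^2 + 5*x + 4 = (x + 1)*(x + 4)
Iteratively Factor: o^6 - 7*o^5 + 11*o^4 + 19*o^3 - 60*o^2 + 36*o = (o + 2)*(o^5 - 9*o^4 + 29*o^3 - 39*o^2 + 18*o) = (o - 3)*(o + 2)*(o^4 - 6*o^3 + 11*o^2 - 6*o) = o*(o - 3)*(o + 2)*(o^3 - 6*o^2 + 11*o - 6) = o*(o - 3)*(o - 1)*(o + 2)*(o^2 - 5*o + 6) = o*(o - 3)^2*(o - 1)*(o + 2)*(o - 2)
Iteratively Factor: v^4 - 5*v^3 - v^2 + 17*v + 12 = (v - 3)*(v^3 - 2*v^2 - 7*v - 4) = (v - 3)*(v + 1)*(v^2 - 3*v - 4) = (v - 3)*(v + 1)^2*(v - 4)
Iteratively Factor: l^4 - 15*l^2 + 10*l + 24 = (l - 3)*(l^3 + 3*l^2 - 6*l - 8) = (l - 3)*(l + 4)*(l^2 - l - 2) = (l - 3)*(l + 1)*(l + 4)*(l - 2)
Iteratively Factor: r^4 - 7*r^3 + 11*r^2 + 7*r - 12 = (r - 3)*(r^3 - 4*r^2 - r + 4) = (r - 3)*(r + 1)*(r^2 - 5*r + 4) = (r - 4)*(r - 3)*(r + 1)*(r - 1)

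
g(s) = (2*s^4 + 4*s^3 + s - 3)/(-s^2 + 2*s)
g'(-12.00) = 40.17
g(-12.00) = -205.62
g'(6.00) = -29.99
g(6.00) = -144.12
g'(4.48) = -20.72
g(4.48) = -105.02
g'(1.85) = 1385.04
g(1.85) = 171.54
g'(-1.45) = 1.16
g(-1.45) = 1.56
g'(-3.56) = 7.38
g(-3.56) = -6.78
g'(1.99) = 314984.42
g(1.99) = 3109.41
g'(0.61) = 9.89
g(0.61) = -1.42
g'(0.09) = 185.46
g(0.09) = -16.91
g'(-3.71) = 7.92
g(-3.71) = -7.93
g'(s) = (2*s - 2)*(2*s^4 + 4*s^3 + s - 3)/(-s^2 + 2*s)^2 + (8*s^3 + 12*s^2 + 1)/(-s^2 + 2*s) = (-4*s^5 + 8*s^4 + 16*s^3 + s^2 - 6*s + 6)/(s^2*(s^2 - 4*s + 4))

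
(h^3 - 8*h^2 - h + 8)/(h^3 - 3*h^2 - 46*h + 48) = (h + 1)/(h + 6)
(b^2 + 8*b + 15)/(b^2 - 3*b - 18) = (b + 5)/(b - 6)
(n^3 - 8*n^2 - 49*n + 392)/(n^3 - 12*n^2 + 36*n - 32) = (n^2 - 49)/(n^2 - 4*n + 4)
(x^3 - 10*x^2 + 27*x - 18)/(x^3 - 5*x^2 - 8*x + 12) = (x - 3)/(x + 2)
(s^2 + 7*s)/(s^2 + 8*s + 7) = s/(s + 1)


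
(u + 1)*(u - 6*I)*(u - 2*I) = u^3 + u^2 - 8*I*u^2 - 12*u - 8*I*u - 12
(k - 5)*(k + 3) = k^2 - 2*k - 15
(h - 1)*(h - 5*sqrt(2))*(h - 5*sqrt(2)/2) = h^3 - 15*sqrt(2)*h^2/2 - h^2 + 15*sqrt(2)*h/2 + 25*h - 25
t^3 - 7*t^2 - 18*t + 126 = (t - 7)*(t - 3*sqrt(2))*(t + 3*sqrt(2))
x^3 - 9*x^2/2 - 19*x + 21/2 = (x - 7)*(x - 1/2)*(x + 3)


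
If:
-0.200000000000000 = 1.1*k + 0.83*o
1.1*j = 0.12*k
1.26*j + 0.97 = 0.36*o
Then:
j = -0.19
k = -1.72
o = 2.04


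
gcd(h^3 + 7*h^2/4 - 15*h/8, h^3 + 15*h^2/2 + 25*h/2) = h^2 + 5*h/2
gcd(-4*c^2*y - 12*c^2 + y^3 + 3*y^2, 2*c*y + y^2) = 2*c + y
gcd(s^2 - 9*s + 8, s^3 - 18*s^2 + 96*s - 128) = s - 8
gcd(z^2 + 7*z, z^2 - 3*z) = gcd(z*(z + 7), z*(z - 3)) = z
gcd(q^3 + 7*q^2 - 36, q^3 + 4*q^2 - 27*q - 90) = q^2 + 9*q + 18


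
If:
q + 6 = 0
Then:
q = -6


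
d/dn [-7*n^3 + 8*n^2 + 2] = n*(16 - 21*n)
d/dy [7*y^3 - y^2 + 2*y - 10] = 21*y^2 - 2*y + 2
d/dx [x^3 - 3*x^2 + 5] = 3*x*(x - 2)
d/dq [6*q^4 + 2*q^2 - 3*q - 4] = 24*q^3 + 4*q - 3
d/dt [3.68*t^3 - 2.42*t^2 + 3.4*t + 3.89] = 11.04*t^2 - 4.84*t + 3.4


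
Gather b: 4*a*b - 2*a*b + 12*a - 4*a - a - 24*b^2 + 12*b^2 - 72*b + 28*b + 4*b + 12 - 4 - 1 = 7*a - 12*b^2 + b*(2*a - 40) + 7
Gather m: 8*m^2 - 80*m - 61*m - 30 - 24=8*m^2 - 141*m - 54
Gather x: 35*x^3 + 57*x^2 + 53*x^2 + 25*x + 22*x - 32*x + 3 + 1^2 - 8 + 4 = 35*x^3 + 110*x^2 + 15*x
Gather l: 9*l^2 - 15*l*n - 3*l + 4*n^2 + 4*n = 9*l^2 + l*(-15*n - 3) + 4*n^2 + 4*n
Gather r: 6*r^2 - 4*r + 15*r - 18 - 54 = 6*r^2 + 11*r - 72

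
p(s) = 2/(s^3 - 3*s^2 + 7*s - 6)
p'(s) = 2*(-3*s^2 + 6*s - 7)/(s^3 - 3*s^2 + 7*s - 6)^2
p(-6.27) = -0.00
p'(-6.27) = -0.00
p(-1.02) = -0.12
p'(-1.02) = -0.11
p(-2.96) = -0.03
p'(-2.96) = -0.02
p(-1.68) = -0.06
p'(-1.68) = -0.05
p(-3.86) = -0.01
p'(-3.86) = -0.01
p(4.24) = 0.04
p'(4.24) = -0.03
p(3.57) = 0.08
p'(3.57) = -0.07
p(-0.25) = -0.25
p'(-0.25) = -0.27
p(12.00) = 0.00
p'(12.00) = 0.00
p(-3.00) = -0.02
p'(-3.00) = -0.02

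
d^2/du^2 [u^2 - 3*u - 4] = 2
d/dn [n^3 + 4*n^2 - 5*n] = 3*n^2 + 8*n - 5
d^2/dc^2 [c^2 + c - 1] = 2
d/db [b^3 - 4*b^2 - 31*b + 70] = 3*b^2 - 8*b - 31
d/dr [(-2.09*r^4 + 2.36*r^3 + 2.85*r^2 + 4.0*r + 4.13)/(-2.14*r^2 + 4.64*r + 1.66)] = (8.9452*r^5 - 34.1432*r^4 + 8.0232*r^3 + 33.5368*r^2 + 27.1384*r - 12.5232)/(4.5796*r^4 - 19.8592*r^3 + 14.4248*r^2 + 15.4048*r + 2.7556)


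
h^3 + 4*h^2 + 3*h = h*(h + 1)*(h + 3)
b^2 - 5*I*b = b*(b - 5*I)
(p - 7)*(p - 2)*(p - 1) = p^3 - 10*p^2 + 23*p - 14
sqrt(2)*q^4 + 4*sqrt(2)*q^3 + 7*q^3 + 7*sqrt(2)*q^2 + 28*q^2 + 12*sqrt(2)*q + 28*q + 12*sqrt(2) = (q + 2)^2*(q + 3*sqrt(2))*(sqrt(2)*q + 1)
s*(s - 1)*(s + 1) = s^3 - s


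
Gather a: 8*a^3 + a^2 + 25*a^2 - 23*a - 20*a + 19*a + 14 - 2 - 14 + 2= 8*a^3 + 26*a^2 - 24*a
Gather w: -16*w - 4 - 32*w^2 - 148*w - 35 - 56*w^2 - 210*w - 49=-88*w^2 - 374*w - 88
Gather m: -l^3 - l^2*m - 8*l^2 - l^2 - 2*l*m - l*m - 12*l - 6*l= -l^3 - 9*l^2 - 18*l + m*(-l^2 - 3*l)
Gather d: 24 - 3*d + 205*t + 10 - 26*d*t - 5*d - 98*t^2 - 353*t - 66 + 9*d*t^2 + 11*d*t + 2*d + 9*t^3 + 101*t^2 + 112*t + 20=d*(9*t^2 - 15*t - 6) + 9*t^3 + 3*t^2 - 36*t - 12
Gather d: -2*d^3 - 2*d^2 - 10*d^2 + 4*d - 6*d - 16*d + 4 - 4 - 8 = -2*d^3 - 12*d^2 - 18*d - 8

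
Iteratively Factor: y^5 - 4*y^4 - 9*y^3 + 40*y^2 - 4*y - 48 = (y - 2)*(y^4 - 2*y^3 - 13*y^2 + 14*y + 24) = (y - 2)*(y + 1)*(y^3 - 3*y^2 - 10*y + 24) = (y - 2)^2*(y + 1)*(y^2 - y - 12) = (y - 2)^2*(y + 1)*(y + 3)*(y - 4)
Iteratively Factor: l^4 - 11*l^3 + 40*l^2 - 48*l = (l)*(l^3 - 11*l^2 + 40*l - 48) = l*(l - 4)*(l^2 - 7*l + 12) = l*(l - 4)*(l - 3)*(l - 4)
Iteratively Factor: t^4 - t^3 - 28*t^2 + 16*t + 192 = (t - 4)*(t^3 + 3*t^2 - 16*t - 48) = (t - 4)*(t + 4)*(t^2 - t - 12) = (t - 4)^2*(t + 4)*(t + 3)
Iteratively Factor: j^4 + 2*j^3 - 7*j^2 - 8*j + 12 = (j - 1)*(j^3 + 3*j^2 - 4*j - 12) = (j - 1)*(j + 3)*(j^2 - 4) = (j - 2)*(j - 1)*(j + 3)*(j + 2)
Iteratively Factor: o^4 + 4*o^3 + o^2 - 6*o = (o)*(o^3 + 4*o^2 + o - 6) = o*(o + 2)*(o^2 + 2*o - 3) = o*(o + 2)*(o + 3)*(o - 1)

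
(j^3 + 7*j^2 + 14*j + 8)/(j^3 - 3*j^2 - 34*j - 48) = (j^2 + 5*j + 4)/(j^2 - 5*j - 24)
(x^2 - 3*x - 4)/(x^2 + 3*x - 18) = (x^2 - 3*x - 4)/(x^2 + 3*x - 18)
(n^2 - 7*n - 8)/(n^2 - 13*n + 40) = (n + 1)/(n - 5)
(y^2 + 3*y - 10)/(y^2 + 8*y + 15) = (y - 2)/(y + 3)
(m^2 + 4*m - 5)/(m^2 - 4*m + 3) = (m + 5)/(m - 3)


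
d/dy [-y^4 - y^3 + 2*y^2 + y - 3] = -4*y^3 - 3*y^2 + 4*y + 1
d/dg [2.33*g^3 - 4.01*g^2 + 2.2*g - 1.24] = 6.99*g^2 - 8.02*g + 2.2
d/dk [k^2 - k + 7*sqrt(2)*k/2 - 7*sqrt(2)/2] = 2*k - 1 + 7*sqrt(2)/2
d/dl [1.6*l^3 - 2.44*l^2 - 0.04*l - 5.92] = 4.8*l^2 - 4.88*l - 0.04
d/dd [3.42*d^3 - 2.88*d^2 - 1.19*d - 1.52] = 10.26*d^2 - 5.76*d - 1.19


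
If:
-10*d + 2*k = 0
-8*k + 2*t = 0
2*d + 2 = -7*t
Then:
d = -1/71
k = -5/71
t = -20/71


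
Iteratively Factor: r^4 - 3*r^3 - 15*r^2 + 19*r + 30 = (r + 3)*(r^3 - 6*r^2 + 3*r + 10) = (r - 5)*(r + 3)*(r^2 - r - 2) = (r - 5)*(r + 1)*(r + 3)*(r - 2)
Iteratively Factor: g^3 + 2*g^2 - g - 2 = (g + 2)*(g^2 - 1) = (g - 1)*(g + 2)*(g + 1)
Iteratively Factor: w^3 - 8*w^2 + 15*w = (w)*(w^2 - 8*w + 15) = w*(w - 5)*(w - 3)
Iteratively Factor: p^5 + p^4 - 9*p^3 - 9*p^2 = (p + 3)*(p^4 - 2*p^3 - 3*p^2) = (p - 3)*(p + 3)*(p^3 + p^2) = (p - 3)*(p + 1)*(p + 3)*(p^2) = p*(p - 3)*(p + 1)*(p + 3)*(p)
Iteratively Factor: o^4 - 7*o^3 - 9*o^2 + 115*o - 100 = (o - 5)*(o^3 - 2*o^2 - 19*o + 20) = (o - 5)*(o - 1)*(o^2 - o - 20) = (o - 5)^2*(o - 1)*(o + 4)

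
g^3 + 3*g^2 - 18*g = g*(g - 3)*(g + 6)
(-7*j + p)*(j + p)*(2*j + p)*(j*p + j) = -14*j^4*p - 14*j^4 - 19*j^3*p^2 - 19*j^3*p - 4*j^2*p^3 - 4*j^2*p^2 + j*p^4 + j*p^3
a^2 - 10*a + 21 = (a - 7)*(a - 3)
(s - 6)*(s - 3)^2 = s^3 - 12*s^2 + 45*s - 54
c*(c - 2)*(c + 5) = c^3 + 3*c^2 - 10*c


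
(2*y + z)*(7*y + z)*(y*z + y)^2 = 14*y^4*z^2 + 28*y^4*z + 14*y^4 + 9*y^3*z^3 + 18*y^3*z^2 + 9*y^3*z + y^2*z^4 + 2*y^2*z^3 + y^2*z^2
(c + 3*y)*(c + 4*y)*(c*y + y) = c^3*y + 7*c^2*y^2 + c^2*y + 12*c*y^3 + 7*c*y^2 + 12*y^3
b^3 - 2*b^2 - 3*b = b*(b - 3)*(b + 1)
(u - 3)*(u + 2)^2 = u^3 + u^2 - 8*u - 12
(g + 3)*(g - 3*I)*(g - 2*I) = g^3 + 3*g^2 - 5*I*g^2 - 6*g - 15*I*g - 18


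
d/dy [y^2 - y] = 2*y - 1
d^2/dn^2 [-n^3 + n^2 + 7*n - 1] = 2 - 6*n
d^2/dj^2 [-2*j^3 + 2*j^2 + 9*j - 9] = 4 - 12*j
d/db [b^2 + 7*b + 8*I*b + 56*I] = 2*b + 7 + 8*I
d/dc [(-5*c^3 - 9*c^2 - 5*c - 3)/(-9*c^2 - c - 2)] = (45*c^4 + 10*c^3 - 6*c^2 - 18*c + 7)/(81*c^4 + 18*c^3 + 37*c^2 + 4*c + 4)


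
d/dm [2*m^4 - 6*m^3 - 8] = m^2*(8*m - 18)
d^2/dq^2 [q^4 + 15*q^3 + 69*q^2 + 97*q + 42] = 12*q^2 + 90*q + 138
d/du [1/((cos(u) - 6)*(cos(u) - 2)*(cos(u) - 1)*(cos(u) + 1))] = 2*(2*cos(u)^3 - 12*cos(u)^2 + 11*cos(u) + 4)/((cos(u) - 6)^2*(cos(u) - 2)^2*sin(u)^3)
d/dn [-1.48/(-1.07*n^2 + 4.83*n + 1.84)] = (7.1484 - 3.1672*n)/(-1.07*n^2 + 4.83*n + 1.84)^2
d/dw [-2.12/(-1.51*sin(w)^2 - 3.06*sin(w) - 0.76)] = -(6.4024*sin(w) + 6.4872)*cos(w)/(1.51*sin(w)^2 + 3.06*sin(w) + 0.76)^2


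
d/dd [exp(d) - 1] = exp(d)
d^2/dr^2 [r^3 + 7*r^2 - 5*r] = 6*r + 14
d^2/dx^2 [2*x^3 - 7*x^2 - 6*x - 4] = 12*x - 14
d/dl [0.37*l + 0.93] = 0.370000000000000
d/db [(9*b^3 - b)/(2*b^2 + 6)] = (9*b^4 + 82*b^2 - 3)/(2*(b^4 + 6*b^2 + 9))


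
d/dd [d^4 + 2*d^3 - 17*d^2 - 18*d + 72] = 4*d^3 + 6*d^2 - 34*d - 18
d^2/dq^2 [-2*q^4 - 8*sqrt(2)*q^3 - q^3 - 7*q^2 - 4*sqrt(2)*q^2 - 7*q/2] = -24*q^2 - 48*sqrt(2)*q - 6*q - 14 - 8*sqrt(2)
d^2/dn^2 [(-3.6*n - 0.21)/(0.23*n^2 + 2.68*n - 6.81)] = (-(0.46*n + 2.68)*(0.92*n + 5.36)*(3.6*n + 0.21) + (4.968*n + 19.3926)*(0.23*n^2 + 2.68*n - 6.81))/(0.23*n^2 + 2.68*n - 6.81)^3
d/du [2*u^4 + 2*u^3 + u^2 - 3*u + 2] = 8*u^3 + 6*u^2 + 2*u - 3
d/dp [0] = 0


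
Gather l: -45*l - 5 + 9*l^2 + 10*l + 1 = 9*l^2 - 35*l - 4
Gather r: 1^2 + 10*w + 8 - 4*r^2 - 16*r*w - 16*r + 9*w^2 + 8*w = -4*r^2 + r*(-16*w - 16) + 9*w^2 + 18*w + 9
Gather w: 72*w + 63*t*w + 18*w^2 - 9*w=18*w^2 + w*(63*t + 63)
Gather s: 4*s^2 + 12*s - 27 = 4*s^2 + 12*s - 27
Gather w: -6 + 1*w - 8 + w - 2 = 2*w - 16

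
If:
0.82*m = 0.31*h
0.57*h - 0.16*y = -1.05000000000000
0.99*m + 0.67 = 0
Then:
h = -1.79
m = -0.68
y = 0.19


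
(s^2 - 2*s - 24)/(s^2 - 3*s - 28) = (s - 6)/(s - 7)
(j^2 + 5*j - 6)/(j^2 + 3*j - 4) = (j + 6)/(j + 4)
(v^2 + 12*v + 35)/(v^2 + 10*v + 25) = (v + 7)/(v + 5)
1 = 1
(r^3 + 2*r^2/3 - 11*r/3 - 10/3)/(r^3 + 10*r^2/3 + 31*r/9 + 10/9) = 3*(r - 2)/(3*r + 2)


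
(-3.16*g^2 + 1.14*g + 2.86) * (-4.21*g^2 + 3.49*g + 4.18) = 13.3036*g^4 - 15.8278*g^3 - 21.2708*g^2 + 14.7466*g + 11.9548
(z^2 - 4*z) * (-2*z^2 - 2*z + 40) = -2*z^4 + 6*z^3 + 48*z^2 - 160*z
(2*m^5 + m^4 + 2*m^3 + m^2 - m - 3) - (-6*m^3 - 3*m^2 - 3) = 2*m^5 + m^4 + 8*m^3 + 4*m^2 - m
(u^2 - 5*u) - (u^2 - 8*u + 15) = 3*u - 15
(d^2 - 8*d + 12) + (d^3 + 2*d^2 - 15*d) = d^3 + 3*d^2 - 23*d + 12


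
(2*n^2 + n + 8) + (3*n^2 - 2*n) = 5*n^2 - n + 8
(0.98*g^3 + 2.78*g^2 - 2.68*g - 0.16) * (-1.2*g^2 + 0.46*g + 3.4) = -1.176*g^5 - 2.8852*g^4 + 7.8268*g^3 + 8.4112*g^2 - 9.1856*g - 0.544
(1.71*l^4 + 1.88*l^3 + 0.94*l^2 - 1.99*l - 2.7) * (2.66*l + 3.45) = 4.5486*l^5 + 10.9003*l^4 + 8.9864*l^3 - 2.0504*l^2 - 14.0475*l - 9.315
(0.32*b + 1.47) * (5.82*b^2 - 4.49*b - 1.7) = 1.8624*b^3 + 7.1186*b^2 - 7.1443*b - 2.499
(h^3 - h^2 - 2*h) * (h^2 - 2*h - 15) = h^5 - 3*h^4 - 15*h^3 + 19*h^2 + 30*h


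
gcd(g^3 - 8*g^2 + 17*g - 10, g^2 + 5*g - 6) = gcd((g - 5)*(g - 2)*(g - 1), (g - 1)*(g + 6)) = g - 1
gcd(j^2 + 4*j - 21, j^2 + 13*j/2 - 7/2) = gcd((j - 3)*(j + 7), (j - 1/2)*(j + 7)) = j + 7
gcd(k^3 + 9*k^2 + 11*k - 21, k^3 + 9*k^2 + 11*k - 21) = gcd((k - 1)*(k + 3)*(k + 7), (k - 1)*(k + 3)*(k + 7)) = k^3 + 9*k^2 + 11*k - 21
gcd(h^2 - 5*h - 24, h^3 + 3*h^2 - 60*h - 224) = h - 8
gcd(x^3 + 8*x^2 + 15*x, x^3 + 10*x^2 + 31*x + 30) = x^2 + 8*x + 15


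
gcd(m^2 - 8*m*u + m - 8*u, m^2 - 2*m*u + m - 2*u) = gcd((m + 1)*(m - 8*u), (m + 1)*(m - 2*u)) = m + 1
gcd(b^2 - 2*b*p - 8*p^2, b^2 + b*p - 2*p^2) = b + 2*p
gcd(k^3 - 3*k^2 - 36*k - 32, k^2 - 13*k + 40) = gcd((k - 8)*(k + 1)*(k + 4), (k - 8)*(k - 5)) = k - 8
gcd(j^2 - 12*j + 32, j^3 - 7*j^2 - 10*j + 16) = j - 8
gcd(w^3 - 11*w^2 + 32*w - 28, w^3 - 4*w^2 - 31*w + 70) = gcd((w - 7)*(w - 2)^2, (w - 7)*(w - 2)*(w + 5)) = w^2 - 9*w + 14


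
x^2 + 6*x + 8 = (x + 2)*(x + 4)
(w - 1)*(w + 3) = w^2 + 2*w - 3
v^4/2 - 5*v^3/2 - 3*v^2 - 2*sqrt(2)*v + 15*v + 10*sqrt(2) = (v/2 + sqrt(2)/2)*(v - 5)*(v - 2*sqrt(2))*(v + sqrt(2))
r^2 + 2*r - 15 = (r - 3)*(r + 5)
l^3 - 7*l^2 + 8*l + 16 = (l - 4)^2*(l + 1)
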